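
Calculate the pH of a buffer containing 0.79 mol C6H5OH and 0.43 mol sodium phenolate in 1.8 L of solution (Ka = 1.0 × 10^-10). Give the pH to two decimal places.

pKa = −log(1.0 × 10^-10) = 10.000
pH = pKa + log([A⁻]/[HA]) = 10.000 + log(0.43/0.79)
pH = 10.000 + (-0.264) = 9.74

pH = 9.74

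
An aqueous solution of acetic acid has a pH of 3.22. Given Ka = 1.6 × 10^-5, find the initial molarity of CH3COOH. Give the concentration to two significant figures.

[H+] = 10^(-3.22) = 6.03 × 10^-4 M = x
Ka = x²/(C₀ − x) ⇒ C₀ = x + x²/Ka
C₀ = 6.03 × 10^-4 + (6.03 × 10^-4)²/(1.6 × 10^-5) = 2.33 × 10^-2 M

C₀ = 2.3 × 10^-2 M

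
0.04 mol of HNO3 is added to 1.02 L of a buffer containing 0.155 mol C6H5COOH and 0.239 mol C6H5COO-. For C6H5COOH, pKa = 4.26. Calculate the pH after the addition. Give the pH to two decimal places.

pH = 4.27

After neutralization: n(C6H5COOH) = 0.195 mol, n(C6H5COO-) = 0.199 mol.
pH = pKa + log([A⁻]/[HA]) = 4.26 + log(0.199/0.195) = 4.26 +0.009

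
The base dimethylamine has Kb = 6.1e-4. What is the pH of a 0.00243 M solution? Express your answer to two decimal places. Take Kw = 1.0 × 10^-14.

(CH3)2NH + H2O ⇌ (CH3)2NH2+ + OH-
Let x = [OH-] at equilibrium. Kb = x²/(0.00243 − x).
Here C₀/Kb ≈ 3.98, so the small-x approximation fails. Use the quadratic:
x = (−Kb + √(Kb² + 4·Kb·C₀))/2 = 9.50 × 10^-4 M
pOH = −log(9.50 × 10^-4) = 3.02; pH = 14.00 − 3.02 = 10.98

pH = 10.98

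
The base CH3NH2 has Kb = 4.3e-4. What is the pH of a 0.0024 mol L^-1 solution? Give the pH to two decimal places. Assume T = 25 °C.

pH = 10.92

CH3NH2 + H2O ⇌ CH3NH3+ + OH-
From the ICE table, Kb = [OH-]²/(0.0024 − [OH-]) = 4.3 × 10^-4.
Here C₀/Kb ≈ 5.58, so the small-[OH-] approximation fails. Use the quadratic:
[OH-] = [−0.00043 + √(0.00043² + 4.13e-06)]/2 = 8.23 × 10^-4 M
pOH = 3.08, so pH = 14.00 − pOH = 10.92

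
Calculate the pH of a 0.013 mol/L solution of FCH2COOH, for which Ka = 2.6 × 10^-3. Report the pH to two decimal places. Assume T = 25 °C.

FCH2COOH ⇌ FCH2COO- + H+
Ka = [H+]²/(0.013 − [H+]) = 2.6 × 10^-3
Here C₀/Ka ≈ 5, so the small-[H+] approximation fails. Use the quadratic:
[H+] = (−Ka + √(Ka² + 4·Ka·C₀))/2 = 4.66 × 10^-3 M
pH = −log(4.66 × 10^-3) = 2.33

pH = 2.33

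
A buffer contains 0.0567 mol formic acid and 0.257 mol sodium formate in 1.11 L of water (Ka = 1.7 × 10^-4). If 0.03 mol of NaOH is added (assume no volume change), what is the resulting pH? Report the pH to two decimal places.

pH = 4.80

OH- converts HCOOH to HCOO-: HCOOH → 0.0267 mol, HCOO- → 0.287 mol.
pKa = −log(1.7 × 10^-4) = 3.770
pH = pKa + log(n_HCOO-/n_HCOOH) = 3.770 + log(0.287/0.0267) = 3.770 + (+1.031)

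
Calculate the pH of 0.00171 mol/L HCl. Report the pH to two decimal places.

pH = 2.77

HCl is a strong acid and dissociates completely, so [H+] = 0.00171 M.
pH = -log(0.00171) = 2.77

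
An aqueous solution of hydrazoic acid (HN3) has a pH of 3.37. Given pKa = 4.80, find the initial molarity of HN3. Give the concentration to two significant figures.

[H+] = 10^(-3.37) = 4.27 × 10^-4 M = x
Ka = 10^(−4.80) = 1.58 × 10^-5
Ka = x²/(C₀ − x) ⇒ C₀ = x + x²/Ka
C₀ = 4.27 × 10^-4 + (4.27 × 10^-4)²/(1.58 × 10^-5) = 1.20 × 10^-2 M

C₀ = 1.2 × 10^-2 M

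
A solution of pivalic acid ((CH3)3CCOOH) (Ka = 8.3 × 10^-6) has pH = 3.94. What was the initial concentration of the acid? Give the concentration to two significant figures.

[H+] = 10^(-3.94) = 1.15 × 10^-4 M = x
Ka = x²/(C₀ − x) ⇒ C₀ = x + x²/Ka
C₀ = 1.15 × 10^-4 + (1.15 × 10^-4)²/(8.3 × 10^-6) = 1.71 × 10^-3 M

C₀ = 1.7 × 10^-3 M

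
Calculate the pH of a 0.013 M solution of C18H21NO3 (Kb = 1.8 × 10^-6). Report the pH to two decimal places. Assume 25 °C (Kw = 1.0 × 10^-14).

C18H21NO3 + H2O ⇌ C18H22NO3+ + OH-
From the ICE table, Kb = x²/(0.013 − x) = 1.8 × 10^-6.
Neglecting x in the denominator: x = √(1.8 × 10^-6 × 0.013) = 1.53 × 10^-4 M
pOH = 3.82, so pH = 14.00 − pOH = 10.18

pH = 10.18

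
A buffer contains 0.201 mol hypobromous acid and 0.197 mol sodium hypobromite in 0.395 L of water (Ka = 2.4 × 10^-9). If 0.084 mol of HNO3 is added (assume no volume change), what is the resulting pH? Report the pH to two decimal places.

pH = 8.22

After neutralization: n(HOBr) = 0.285 mol, n(OBr-) = 0.113 mol.
pKa = −log(2.4 × 10^-9) = 8.620
Henderson–Hasselbalch with mole ratio 0.113/0.285: pH = 8.620 + (-0.402)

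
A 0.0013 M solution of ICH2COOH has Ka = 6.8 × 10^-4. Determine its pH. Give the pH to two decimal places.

pH = 3.18

ICH2COOH ⇌ ICH2COO- + H+
From the ICE table, Ka = [H+]²/(0.0013 − [H+]) = 6.8 × 10^-4.
Here C₀/Ka ≈ 1.91, so the small-[H+] approximation fails. Use the quadratic:
[H+] = (−Ka + √(Ka² + 4·Ka·C₀))/2 = 6.60 × 10^-4 M
pH = −log(6.60 × 10^-4) = 3.18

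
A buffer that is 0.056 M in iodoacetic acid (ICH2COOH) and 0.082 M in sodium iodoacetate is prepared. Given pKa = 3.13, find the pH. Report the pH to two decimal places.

pH = 3.30

Henderson–Hasselbalch: pH = pKa + log([ICH2COO-]/[ICH2COOH]) = 3.13 + log(0.082/0.056)
pH = 3.13 + (+0.166) = 3.30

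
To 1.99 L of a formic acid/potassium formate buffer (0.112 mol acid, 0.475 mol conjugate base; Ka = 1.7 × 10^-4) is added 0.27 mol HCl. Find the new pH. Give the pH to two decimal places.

Added H+ converts HCOO- to HCOOH: HCOOH → 0.382 mol, HCOO- → 0.205 mol.
pKa = −log(1.7 × 10^-4) = 3.770
pH = pKa + log([A⁻]/[HA]) = 3.770 + log(0.205/0.382) = 3.770 -0.270

pH = 3.50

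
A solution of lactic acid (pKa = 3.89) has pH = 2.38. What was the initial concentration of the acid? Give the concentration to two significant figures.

C₀ = 1.4 × 10^-1 M

[H+] = 10^(-2.38) = 4.17 × 10^-3 M = x
Ka = 10^(−3.89) = 1.29 × 10^-4
Ka = x²/(C₀ − x) ⇒ C₀ = x + x²/Ka
C₀ = 4.17 × 10^-3 + (4.17 × 10^-3)²/(1.29 × 10^-4) = 1.39 × 10^-1 M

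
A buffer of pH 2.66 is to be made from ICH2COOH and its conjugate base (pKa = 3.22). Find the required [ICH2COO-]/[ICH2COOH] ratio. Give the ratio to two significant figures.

pH = pKa + log(r) ⇒ log(r) = 2.66 − 3.22 = -0.56
r = [ICH2COO-]/[ICH2COOH] = 10^(-0.56) = 0.275

ratio = 0.28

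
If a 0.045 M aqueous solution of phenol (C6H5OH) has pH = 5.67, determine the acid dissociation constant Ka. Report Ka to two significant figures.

Ka = 1.0 × 10^-10

[H+] = 10^(-5.67) = 2.14 × 10^-6 M
At equilibrium [HA] = 0.045 − 2.14 × 10^-6 = 4.50 × 10^-2 M
Ka = [H+][A-]/[HA] = (2.14 × 10^-6)² / 4.50 × 10^-2 = 1.0 × 10^-10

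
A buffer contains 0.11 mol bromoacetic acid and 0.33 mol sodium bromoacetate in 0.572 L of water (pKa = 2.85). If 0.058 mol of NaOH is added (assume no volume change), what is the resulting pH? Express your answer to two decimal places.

pH = 3.72

OH- converts BrCH2COOH to BrCH2COO-: BrCH2COOH → 0.052 mol, BrCH2COO- → 0.388 mol.
Henderson–Hasselbalch with mole ratio 0.388/0.052: pH = 2.85 + (+0.873)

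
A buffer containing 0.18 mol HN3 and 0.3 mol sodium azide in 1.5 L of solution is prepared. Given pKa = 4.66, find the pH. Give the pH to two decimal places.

pH = pKa + log([A⁻]/[HA]) = 4.66 + log(0.3/0.18)
pH = 4.66 + (+0.222) = 4.88

pH = 4.88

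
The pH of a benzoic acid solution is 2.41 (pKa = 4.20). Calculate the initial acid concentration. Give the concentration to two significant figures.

[H+] = 10^(-2.41) = 3.89 × 10^-3 M = x
Ka = 10^(−4.20) = 6.31 × 10^-5
Ka = x²/(C₀ − x) ⇒ C₀ = x + x²/Ka
C₀ = 3.89 × 10^-3 + (3.89 × 10^-3)²/(6.31 × 10^-5) = 2.44 × 10^-1 M

C₀ = 2.4 × 10^-1 M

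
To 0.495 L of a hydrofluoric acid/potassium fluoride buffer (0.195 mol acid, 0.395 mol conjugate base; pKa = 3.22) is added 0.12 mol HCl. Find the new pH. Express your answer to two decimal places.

pH = 3.16

After neutralization: n(HF) = 0.315 mol, n(F-) = 0.275 mol.
Henderson–Hasselbalch with mole ratio 0.275/0.315: pH = 3.22 + (-0.059)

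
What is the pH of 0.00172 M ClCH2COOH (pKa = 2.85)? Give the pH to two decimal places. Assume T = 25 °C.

pH = 3.00

ClCH2COOH ⇌ ClCH2COO- + H+
Ka = 10^(−2.85) = 1.41 × 10^-3
From the ICE table, Ka = [H+]²/(0.00172 − [H+]) = 1.41 × 10^-3.
[H+] is not negligible relative to C₀; solve [H+]² + 0.00141·[H+] − 2.43e-06 = 0.
[H+] = [−0.00141 + √(0.00141² + 9.7e-06)]/2 = 1.00 × 10^-3 M
pH = −log(1.00 × 10^-3) = 3.00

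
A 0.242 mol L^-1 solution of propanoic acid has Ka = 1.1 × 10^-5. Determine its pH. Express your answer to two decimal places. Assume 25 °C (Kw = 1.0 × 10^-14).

pH = 2.79

CH3CH2COOH ⇌ CH3CH2COO- + H+
From the ICE table, Ka = [H+]²/(0.242 − [H+]) = 1.1 × 10^-5.
Assume [H+] ≪ 0.242: [H+] ≈ √(1.1 × 10^-5 × 0.242) = 1.63 × 10^-3 M
Check: 0.67% ionized — well under 5%, approximation valid.
pH = −log[H+] = −log(1.63 × 10^-3) = 2.79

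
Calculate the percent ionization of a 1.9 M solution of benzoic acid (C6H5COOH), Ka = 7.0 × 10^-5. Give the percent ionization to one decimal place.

0.6%

C6H5COOH ⇌ C6H5COO- + H+; let x = [H+] at equilibrium.
x ≈ √(Ka·C₀) = √(7.0 × 10^-5 × 1.9) = 1.15 × 10^-2 M
% ionization = x/C₀ × 100% = 1.15 × 10^-2/1.9 × 100% = 0.6%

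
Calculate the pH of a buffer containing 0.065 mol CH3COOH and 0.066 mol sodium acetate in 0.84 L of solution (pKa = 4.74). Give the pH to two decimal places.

pH = 4.75

pH = pKa + log([A⁻]/[HA]) = 4.74 + log(0.066/0.065)
pH = 4.74 + (+0.007) = 4.75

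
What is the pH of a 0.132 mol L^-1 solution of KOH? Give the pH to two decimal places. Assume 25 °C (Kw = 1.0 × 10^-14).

pH = 13.12

KOH is a strong base; [OH-] = 0.132 M.
pOH = -log(0.132) = 0.88
pH = 14.00 - 0.88 = 13.12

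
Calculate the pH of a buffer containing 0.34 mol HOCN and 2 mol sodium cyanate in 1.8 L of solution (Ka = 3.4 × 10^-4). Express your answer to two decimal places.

pKa = −log(3.4 × 10^-4) = 3.469
Using pH = pKa + log([base]/[acid]) with [base]/[acid] = 2/0.34:
pH = 3.469 + (+0.770) = 4.24

pH = 4.24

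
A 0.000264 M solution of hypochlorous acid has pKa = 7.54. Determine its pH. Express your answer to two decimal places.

pH = 5.56

HOCl ⇌ OCl- + H+
Ka = 10^(−7.54) = 2.88 × 10^-8
Let x = [H+] at equilibrium. Ka = x²/(0.000264 − x).
Neglecting x in the denominator: x = √(2.88 × 10^-8 × 0.000264) = 2.76 × 10^-6 M
Check: 1% ionized — well under 5%, approximation valid.
pH = −log[H+] = −log(2.76 × 10^-6) = 5.56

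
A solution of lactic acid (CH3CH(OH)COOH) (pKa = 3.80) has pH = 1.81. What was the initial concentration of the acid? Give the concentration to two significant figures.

[H+] = 10^(-1.81) = 1.55 × 10^-2 M = x
Ka = 10^(−3.80) = 1.58 × 10^-4
Ka = x²/(C₀ − x) ⇒ C₀ = x + x²/Ka
C₀ = 1.55 × 10^-2 + (1.55 × 10^-2)²/(1.58 × 10^-4) = 1.54 M

C₀ = 1.5 M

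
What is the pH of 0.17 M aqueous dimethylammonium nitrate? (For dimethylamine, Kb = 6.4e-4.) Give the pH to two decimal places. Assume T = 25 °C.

(CH3)2NH2+ is the conjugate acid of the weak base (CH3)2NH.
Ka = Kw/Kb = 1.0×10^-14 / 6.4 × 10^-4 = 1.56 × 10^-11
From the ICE table, Ka = [H+]²/(0.17 − [H+]) = 1.56 × 10^-11.
Since Ka ≪ C₀, [H+] ≈ √(Ka·C₀) = 1.63 × 10^-6 M.
Check: 0.00096% ionized — well under 5%, approximation valid.
pH = −log(1.63 × 10^-6) = 5.79

pH = 5.79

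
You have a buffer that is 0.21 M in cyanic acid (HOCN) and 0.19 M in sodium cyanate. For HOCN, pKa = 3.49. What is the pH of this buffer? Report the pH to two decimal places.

Using pH = pKa + log([base]/[acid]) with [base]/[acid] = 0.19/0.21:
pH = 3.49 + (-0.043) = 3.45

pH = 3.45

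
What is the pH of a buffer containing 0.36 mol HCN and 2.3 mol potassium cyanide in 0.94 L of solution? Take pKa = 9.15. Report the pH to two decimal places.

pH = 9.96

Using pH = pKa + log([base]/[acid]) with [base]/[acid] = 2.3/0.36:
pH = 9.15 + (+0.805) = 9.96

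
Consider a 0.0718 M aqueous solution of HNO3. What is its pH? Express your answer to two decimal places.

HNO3 is a strong acid and dissociates completely, so [H+] = 0.0718 M.
pH = -log(0.0718) = 1.14

pH = 1.14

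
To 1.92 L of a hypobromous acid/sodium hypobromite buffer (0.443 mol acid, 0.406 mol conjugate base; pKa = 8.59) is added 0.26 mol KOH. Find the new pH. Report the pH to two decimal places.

pH = 9.15

After neutralization: n(HOBr) = 0.183 mol, n(OBr-) = 0.666 mol.
pH = pKa + log(n_OBr-/n_HOBr) = 8.59 + log(0.666/0.183) = 8.59 + (+0.561)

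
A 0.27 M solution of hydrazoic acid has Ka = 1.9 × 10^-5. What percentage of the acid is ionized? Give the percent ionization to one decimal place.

HN3 ⇌ N3- + H+; let x = [H+] at equilibrium.
x ≈ √(Ka·C₀) = √(1.9 × 10^-5 × 0.27) = 2.26 × 10^-3 M
% ionization = x/C₀ × 100% = 2.26 × 10^-3/0.27 × 100% = 0.8%

0.8%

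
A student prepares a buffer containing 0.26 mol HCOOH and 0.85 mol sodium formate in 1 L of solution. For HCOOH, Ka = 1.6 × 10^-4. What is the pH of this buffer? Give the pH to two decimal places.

pH = 4.31

pKa = −log(1.6 × 10^-4) = 3.796
Using pH = pKa + log([base]/[acid]) with [base]/[acid] = 0.85/0.26:
pH = 3.796 + (+0.514) = 4.31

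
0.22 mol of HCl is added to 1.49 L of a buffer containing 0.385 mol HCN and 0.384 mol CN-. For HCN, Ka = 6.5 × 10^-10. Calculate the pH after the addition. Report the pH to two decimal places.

Added H+ converts CN- to HCN: HCN → 0.605 mol, CN- → 0.164 mol.
pKa = −log(6.5 × 10^-10) = 9.187
pH = pKa + log([A⁻]/[HA]) = 9.187 + log(0.164/0.605) = 9.187 -0.567

pH = 8.62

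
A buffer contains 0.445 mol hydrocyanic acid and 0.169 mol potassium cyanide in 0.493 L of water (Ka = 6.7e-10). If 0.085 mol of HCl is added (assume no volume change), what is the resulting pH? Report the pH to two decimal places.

pH = 8.37

After neutralization: n(HCN) = 0.53 mol, n(CN-) = 0.084 mol.
pKa = −log(6.7 × 10^-10) = 9.174
Henderson–Hasselbalch with mole ratio 0.084/0.53: pH = 9.174 + (-0.800)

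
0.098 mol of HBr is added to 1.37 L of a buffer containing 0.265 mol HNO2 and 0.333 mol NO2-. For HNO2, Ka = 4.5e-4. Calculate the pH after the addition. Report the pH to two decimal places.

pH = 3.16

Added H+ converts NO2- to HNO2: HNO2 → 0.363 mol, NO2- → 0.235 mol.
pKa = −log(4.5 × 10^-4) = 3.347
pH = pKa + log([A⁻]/[HA]) = 3.347 + log(0.235/0.363) = 3.347 -0.189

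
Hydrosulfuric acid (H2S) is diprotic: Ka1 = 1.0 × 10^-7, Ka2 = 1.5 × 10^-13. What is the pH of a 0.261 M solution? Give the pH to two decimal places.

Ka1 ≫ Ka2, so treat the first dissociation as the only significant source of H+.
Ka1 = x²/(0.261 − x) = 1.0 × 10^-7
x ≈ √(1.0 × 10^-7 × 0.261) = 1.62 × 10^-4 M
pH = −log(1.62 × 10^-4) = 3.79

pH = 3.79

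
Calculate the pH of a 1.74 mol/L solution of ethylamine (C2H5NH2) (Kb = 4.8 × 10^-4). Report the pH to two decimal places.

C2H5NH2 + H2O ⇌ C2H5NH3+ + OH-
From the ICE table, Kb = [OH-]²/(1.74 − [OH-]) = 4.8 × 10^-4.
Neglecting [OH-] in the denominator: [OH-] = √(4.8 × 10^-4 × 1.74) = 2.89 × 10^-2 M
pOH = 1.54, so pH = 14.00 − pOH = 12.46

pH = 12.46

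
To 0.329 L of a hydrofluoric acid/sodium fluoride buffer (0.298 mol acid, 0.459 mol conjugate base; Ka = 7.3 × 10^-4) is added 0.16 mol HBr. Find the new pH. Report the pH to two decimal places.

Added H+ converts F- to HF: HF → 0.458 mol, F- → 0.299 mol.
pKa = −log(7.3 × 10^-4) = 3.137
pH = pKa + log(n_F-/n_HF) = 3.137 + log(0.299/0.458) = 3.137 + (-0.185)

pH = 2.95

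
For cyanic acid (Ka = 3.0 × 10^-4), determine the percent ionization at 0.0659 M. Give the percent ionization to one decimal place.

HOCN ⇌ OCN- + H+; let x = [H+] at equilibrium.
Solve x² + 0.0003x − 1.98e-05 = 0 → x = 4.30 × 10^-3 M
Fraction ionized = 4.30 × 10^-3 / 0.0659 = 0.0653 → 6.5%

6.5%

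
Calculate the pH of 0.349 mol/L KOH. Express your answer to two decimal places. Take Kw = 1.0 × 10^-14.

pH = 13.54

KOH is a strong base; [OH-] = 0.349 M.
pOH = -log(0.349) = 0.46
pH = 14.00 - 0.46 = 13.54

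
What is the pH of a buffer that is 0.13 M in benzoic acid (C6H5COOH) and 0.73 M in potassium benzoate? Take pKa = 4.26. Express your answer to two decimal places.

pH = 5.01

pH = pKa + log([A⁻]/[HA]) = 4.26 + log(0.73/0.13)
pH = 4.26 + (+0.749) = 5.01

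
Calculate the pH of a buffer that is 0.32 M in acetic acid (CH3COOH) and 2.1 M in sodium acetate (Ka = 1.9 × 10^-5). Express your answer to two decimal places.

pH = 5.54

pKa = −log(1.9 × 10^-5) = 4.721
pH = pKa + log([A⁻]/[HA]) = 4.721 + log(2.1/0.32)
pH = 4.721 + (+0.817) = 5.54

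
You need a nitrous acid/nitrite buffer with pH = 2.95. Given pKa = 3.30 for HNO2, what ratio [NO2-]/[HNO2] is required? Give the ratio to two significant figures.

ratio = 0.45

pH = pKa + log(r) ⇒ log(r) = 2.95 − 3.30 = -0.35
r = [NO2-]/[HNO2] = 10^(-0.35) = 0.447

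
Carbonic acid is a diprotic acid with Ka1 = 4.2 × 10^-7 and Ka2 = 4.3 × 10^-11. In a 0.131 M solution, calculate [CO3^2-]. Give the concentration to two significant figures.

4.3 × 10^-11 M

First ionization gives [H+] ≈ [HCO3-] = 2.35 × 10^-4 M.
Second step: Ka2 = [H+][CO3^2-]/[HCO3-] ≈ [CO3^2-] (since [H+] ≈ [HCO3-]).
So [CO3^2-] ≈ Ka2.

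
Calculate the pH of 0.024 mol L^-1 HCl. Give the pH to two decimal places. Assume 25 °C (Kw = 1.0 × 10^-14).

HCl is a strong acid and dissociates completely, so [H+] = 0.024 M.
pH = -log(0.024) = 1.62

pH = 1.62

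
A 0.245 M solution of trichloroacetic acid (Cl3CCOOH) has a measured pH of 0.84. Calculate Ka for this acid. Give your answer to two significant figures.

Ka = 2.1 × 10^-1

[H+] = 10^(-0.84) = 1.45 × 10^-1 M
At equilibrium [HA] = 0.245 − 1.45 × 10^-1 = 1.00 × 10^-1 M
Ka = [H+][A-]/[HA] = (1.45 × 10^-1)² / 1.00 × 10^-1 = 2.1 × 10^-1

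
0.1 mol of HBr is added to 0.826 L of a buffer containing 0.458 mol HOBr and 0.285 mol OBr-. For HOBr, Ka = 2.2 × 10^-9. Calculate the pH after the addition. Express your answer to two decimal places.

pH = 8.18

After neutralization: n(HOBr) = 0.558 mol, n(OBr-) = 0.185 mol.
pKa = −log(2.2 × 10^-9) = 8.658
pH = pKa + log([A⁻]/[HA]) = 8.658 + log(0.185/0.558) = 8.658 -0.479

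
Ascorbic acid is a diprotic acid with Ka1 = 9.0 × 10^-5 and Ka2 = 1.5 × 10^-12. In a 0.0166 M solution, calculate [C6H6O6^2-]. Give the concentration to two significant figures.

First ionization gives [H+] ≈ [HC6H6O6-] = 1.18 × 10^-3 M.
Second step: Ka2 = [H+][C6H6O6^2-]/[HC6H6O6-] ≈ [C6H6O6^2-] (since [H+] ≈ [HC6H6O6-]).
So [C6H6O6^2-] ≈ Ka2.

1.5 × 10^-12 M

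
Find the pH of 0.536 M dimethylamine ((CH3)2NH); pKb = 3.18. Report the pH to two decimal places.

(CH3)2NH + H2O ⇌ (CH3)2NH2+ + OH-
Kb = 10^(−3.18) = 6.61 × 10^-4
Let x = [OH-] at equilibrium. Kb = x²/(0.536 − x).
Neglecting x in the denominator: x = √(6.61 × 10^-4 × 0.536) = 1.88 × 10^-2 M
(x/C₀ = 3.5% < 5%, so the approximation holds.)
pOH = −log(1.88 × 10^-2) = 1.73; pH = 14.00 − 1.73 = 12.27

pH = 12.27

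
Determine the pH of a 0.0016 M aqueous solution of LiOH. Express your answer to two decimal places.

LiOH is a strong base; [OH-] = 0.0016 M.
pOH = -log(0.0016) = 2.80
pH = 14.00 - 2.80 = 11.20

pH = 11.20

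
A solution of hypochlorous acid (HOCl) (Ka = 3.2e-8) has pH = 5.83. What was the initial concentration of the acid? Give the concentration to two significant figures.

C₀ = 7.0 × 10^-5 M

[H+] = 10^(-5.83) = 1.48 × 10^-6 M = x
Ka = x²/(C₀ − x) ⇒ C₀ = x + x²/Ka
C₀ = 1.48 × 10^-6 + (1.48 × 10^-6)²/(3.2 × 10^-8) = 6.99 × 10^-5 M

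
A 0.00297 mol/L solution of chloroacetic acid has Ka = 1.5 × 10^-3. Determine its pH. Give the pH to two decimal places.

ClCH2COOH ⇌ ClCH2COO- + H+
From the ICE table, Ka = x²/(0.00297 − x) = 1.5 × 10^-3.
The 5% rule fails; solving x² + Ka·x − Ka·C₀ = 0 exactly:
x = (−Ka + √(Ka² + 4·Ka·C₀))/2 = 1.49 × 10^-3 M
pH = −log(1.49 × 10^-3) = 2.83

pH = 2.83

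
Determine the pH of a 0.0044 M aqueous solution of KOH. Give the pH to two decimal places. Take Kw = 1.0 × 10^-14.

KOH is a strong base; [OH-] = 0.0044 M.
pOH = -log(0.0044) = 2.36
pH = 14.00 - 2.36 = 11.64

pH = 11.64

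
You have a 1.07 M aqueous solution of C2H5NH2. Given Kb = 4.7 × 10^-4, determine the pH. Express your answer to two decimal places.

C2H5NH2 + H2O ⇌ C2H5NH3+ + OH-
From the ICE table, Kb = x²/(1.07 − x) = 4.7 × 10^-4.
Neglecting x in the denominator: x = √(4.7 × 10^-4 × 1.07) = 2.24 × 10^-2 M
Check: 2.1% ionized — well under 5%, approximation valid.
pOH = −log(2.24 × 10^-2) = 1.65; pH = 14.00 − 1.65 = 12.35

pH = 12.35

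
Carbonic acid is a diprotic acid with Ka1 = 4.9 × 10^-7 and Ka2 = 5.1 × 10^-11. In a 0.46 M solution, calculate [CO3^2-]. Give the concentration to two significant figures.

5.1 × 10^-11 M

First ionization gives [H+] ≈ [HCO3-] = 4.75 × 10^-4 M.
Second step: Ka2 = [H+][CO3^2-]/[HCO3-] ≈ [CO3^2-] (since [H+] ≈ [HCO3-]).
So [CO3^2-] ≈ Ka2.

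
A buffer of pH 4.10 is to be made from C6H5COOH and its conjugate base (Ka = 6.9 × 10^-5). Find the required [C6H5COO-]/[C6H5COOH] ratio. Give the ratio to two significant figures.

ratio = 0.87

pKa = -log(6.9 × 10^-5) = 4.161
pH = pKa + log(r) ⇒ log(r) = 4.10 − 4.161 = -0.061
r = [C6H5COO-]/[C6H5COOH] = 10^(-0.061) = 0.869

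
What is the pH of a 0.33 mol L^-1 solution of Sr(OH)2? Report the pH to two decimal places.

pH = 13.82

Sr(OH)2 is a strong base (each formula unit releases 2 OH-); [OH-] = 0.66 M.
pOH = -log(0.66) = 0.18
pH = 14.00 - 0.18 = 13.82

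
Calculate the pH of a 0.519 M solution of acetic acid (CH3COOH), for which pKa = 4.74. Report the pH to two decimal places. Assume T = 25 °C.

pH = 2.51

CH3COOH ⇌ CH3COO- + H+
Ka = 10^(−4.74) = 1.82 × 10^-5
Ka = x²/(0.519 − x) = 1.82 × 10^-5
Neglecting x in the denominator: x = √(1.82 × 10^-5 × 0.519) = 3.07 × 10^-3 M
pH = −log[H+] = −log(3.07 × 10^-3) = 2.51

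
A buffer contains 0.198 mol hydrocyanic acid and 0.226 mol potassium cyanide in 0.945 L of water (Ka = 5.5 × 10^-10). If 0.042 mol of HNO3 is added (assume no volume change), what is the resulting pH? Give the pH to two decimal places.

Added H+ converts CN- to HCN: HCN → 0.24 mol, CN- → 0.184 mol.
pKa = −log(5.5 × 10^-10) = 9.260
pH = pKa + log([A⁻]/[HA]) = 9.260 + log(0.184/0.24) = 9.260 -0.115

pH = 9.14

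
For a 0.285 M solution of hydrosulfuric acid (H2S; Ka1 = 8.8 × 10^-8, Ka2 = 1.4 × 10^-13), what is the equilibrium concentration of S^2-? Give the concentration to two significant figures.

First ionization gives [H+] ≈ [HS-] = 1.58 × 10^-4 M.
Second step: Ka2 = [H+][S^2-]/[HS-] ≈ [S^2-] (since [H+] ≈ [HS-]).
So [S^2-] ≈ Ka2.

1.4 × 10^-13 M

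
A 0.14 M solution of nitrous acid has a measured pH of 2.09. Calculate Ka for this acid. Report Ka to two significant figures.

Ka = 5.0 × 10^-4

[H+] = 10^(-2.09) = 8.13 × 10^-3 M
At equilibrium [HA] = 0.14 − 8.13 × 10^-3 = 1.32 × 10^-1 M
Ka = [H+][A-]/[HA] = (8.13 × 10^-3)² / 1.32 × 10^-1 = 5.0 × 10^-4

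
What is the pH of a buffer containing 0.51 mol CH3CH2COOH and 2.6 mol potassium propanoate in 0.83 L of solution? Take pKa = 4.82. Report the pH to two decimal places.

pH = 5.53

pH = pKa + log([A⁻]/[HA]) = 4.82 + log(2.6/0.51)
pH = 4.82 + (+0.707) = 5.53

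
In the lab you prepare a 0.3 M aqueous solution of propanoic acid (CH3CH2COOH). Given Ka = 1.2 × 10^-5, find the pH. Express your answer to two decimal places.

pH = 2.72

CH3CH2COOH ⇌ CH3CH2COO- + H+
From the ICE table, Ka = x²/(0.3 − x) = 1.2 × 10^-5.
Since Ka ≪ C₀, x ≈ √(Ka·C₀) = 1.90 × 10^-3 M.
Check: 0.63% ionized — well under 5%, approximation valid.
pH = −log[H+] = −log(1.90 × 10^-3) = 2.72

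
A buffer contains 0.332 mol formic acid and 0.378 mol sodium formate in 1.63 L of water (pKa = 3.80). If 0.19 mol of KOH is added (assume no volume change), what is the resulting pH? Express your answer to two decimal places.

After neutralization: n(HCOOH) = 0.142 mol, n(HCOO-) = 0.568 mol.
pH = pKa + log([A⁻]/[HA]) = 3.80 + log(0.568/0.142) = 3.80 +0.602

pH = 4.40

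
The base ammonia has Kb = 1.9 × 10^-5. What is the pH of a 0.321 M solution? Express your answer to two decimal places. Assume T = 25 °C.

pH = 11.39

NH3 + H2O ⇌ NH4+ + OH-
Let x = [OH-] at equilibrium. Kb = x²/(0.321 − x).
Neglecting x in the denominator: x = √(1.9 × 10^-5 × 0.321) = 2.47 × 10^-3 M
Check: 0.77% ionized — well under 5%, approximation valid.
pOH = −log(2.47 × 10^-3) = 2.61; pH = 14.00 − 2.61 = 11.39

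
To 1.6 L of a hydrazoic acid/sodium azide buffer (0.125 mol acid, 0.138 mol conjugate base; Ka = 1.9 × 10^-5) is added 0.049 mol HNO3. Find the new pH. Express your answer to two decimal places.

Added H+ converts N3- to HN3: HN3 → 0.174 mol, N3- → 0.089 mol.
pKa = −log(1.9 × 10^-5) = 4.721
Henderson–Hasselbalch with mole ratio 0.089/0.174: pH = 4.721 + (-0.291)

pH = 4.43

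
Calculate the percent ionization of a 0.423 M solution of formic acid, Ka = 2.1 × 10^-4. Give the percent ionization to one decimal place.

HCOOH ⇌ HCOO- + H+; let x = [H+] at equilibrium.
x ≈ √(Ka·C₀) = √(2.1 × 10^-4 × 0.423) = 9.42 × 10^-3 M
% ionization = x/C₀ × 100% = 9.42 × 10^-3/0.423 × 100% = 2.2%

2.2%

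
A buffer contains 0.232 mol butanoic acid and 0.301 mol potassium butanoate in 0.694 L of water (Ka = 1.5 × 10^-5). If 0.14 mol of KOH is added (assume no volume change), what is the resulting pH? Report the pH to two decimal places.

After neutralization: n(CH3(CH2)2COOH) = 0.092 mol, n(CH3(CH2)2COO-) = 0.441 mol.
pKa = −log(1.5 × 10^-5) = 4.824
Henderson–Hasselbalch with mole ratio 0.441/0.092: pH = 4.824 + (+0.681)

pH = 5.50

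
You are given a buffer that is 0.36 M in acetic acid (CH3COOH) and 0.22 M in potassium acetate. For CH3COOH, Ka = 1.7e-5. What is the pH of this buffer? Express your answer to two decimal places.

pH = 4.56

pKa = −log(1.7 × 10^-5) = 4.770
Using pH = pKa + log([base]/[acid]) with [base]/[acid] = 0.22/0.36:
pH = 4.770 + (-0.214) = 4.56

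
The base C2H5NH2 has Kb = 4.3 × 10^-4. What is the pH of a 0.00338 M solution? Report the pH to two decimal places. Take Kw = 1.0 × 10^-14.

C2H5NH2 + H2O ⇌ C2H5NH3+ + OH-
From the ICE table, Kb = [OH-]²/(0.00338 − [OH-]) = 4.3 × 10^-4.
Here C₀/Kb ≈ 7.86, so the small-[OH-] approximation fails. Use the quadratic:
[OH-] = [−0.00043 + √(0.00043² + 5.81e-06)]/2 = 1.01 × 10^-3 M
pOH = −log(1.01 × 10^-3) = 3.00; pH = 14.00 − 3.00 = 11.00

pH = 11.00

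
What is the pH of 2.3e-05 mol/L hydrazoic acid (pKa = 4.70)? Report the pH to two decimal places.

HN3 ⇌ N3- + H+
Ka = 10^(−4.70) = 2.00 × 10^-5
Ka = x²/(2.3e-05 − x) = 2.00 × 10^-5
Here C₀/Ka ≈ 1.15, so the small-x approximation fails. Use the quadratic:
x = [−2e-05 + √(2e-05² + 1.84e-09)]/2 = 1.37 × 10^-5 M
pH = −log[H+] = −log(1.37 × 10^-5) = 4.86

pH = 4.86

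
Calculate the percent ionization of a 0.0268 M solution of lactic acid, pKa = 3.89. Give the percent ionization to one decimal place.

6.7%

CH3CH(OH)COOH ⇌ CH3CH(OH)COO- + H+; let x = [H+] at equilibrium.
Ka = 10^(−3.89) = 1.29 × 10^-4
Ka = x²/(C₀ − x); solving the quadratic gives x = 1.80 × 10^-3 M.
% ionization = x/C₀ × 100% = 1.80 × 10^-3/0.0268 × 100% = 6.7%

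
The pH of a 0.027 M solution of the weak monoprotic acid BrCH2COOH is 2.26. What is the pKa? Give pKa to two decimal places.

[H+] = 10^(-2.26) = 5.50 × 10^-3 M
At equilibrium [HA] = 0.027 − 5.50 × 10^-3 = 2.15 × 10^-2 M
Ka = [H+][A-]/[HA] = (5.50 × 10^-3)² / 2.15 × 10^-2 = 1.41 × 10^-3
pKa = -log(1.41 × 10^-3) = 2.85

pKa = 2.85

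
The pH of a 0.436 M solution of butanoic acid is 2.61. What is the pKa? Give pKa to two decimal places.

pKa = 4.86

[H+] = 10^(-2.61) = 2.45 × 10^-3 M
At equilibrium [HA] = 0.436 − 2.45 × 10^-3 = 4.34 × 10^-1 M
Ka = [H+][A-]/[HA] = (2.45 × 10^-3)² / 4.34 × 10^-1 = 1.38 × 10^-5
pKa = -log(1.38 × 10^-5) = 4.86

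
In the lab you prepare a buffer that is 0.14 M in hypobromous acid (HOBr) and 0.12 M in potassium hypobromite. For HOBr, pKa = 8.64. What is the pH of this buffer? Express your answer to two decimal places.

Henderson–Hasselbalch: pH = pKa + log([OBr-]/[HOBr]) = 8.64 + log(0.12/0.14)
pH = 8.64 + (-0.067) = 8.57

pH = 8.57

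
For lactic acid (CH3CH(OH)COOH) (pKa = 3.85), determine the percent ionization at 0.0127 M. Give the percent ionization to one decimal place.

CH3CH(OH)COOH ⇌ CH3CH(OH)COO- + H+; let x = [H+] at equilibrium.
Ka = 10^(−3.85) = 1.41 × 10^-4
Ka = x²/(C₀ − x); solving the quadratic gives x = 1.27 × 10^-3 M.
Fraction ionized = 1.27 × 10^-3 / 0.0127 = 0.1000 → 10.0%

10.0%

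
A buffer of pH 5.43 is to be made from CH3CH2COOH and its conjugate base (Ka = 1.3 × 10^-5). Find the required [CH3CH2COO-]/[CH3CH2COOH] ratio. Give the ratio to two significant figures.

pKa = -log(1.3 × 10^-5) = 4.886
pH = pKa + log(r) ⇒ log(r) = 5.43 − 4.886 = +0.544
r = [CH3CH2COO-]/[CH3CH2COOH] = 10^(+0.544) = 3.5

ratio = 3.5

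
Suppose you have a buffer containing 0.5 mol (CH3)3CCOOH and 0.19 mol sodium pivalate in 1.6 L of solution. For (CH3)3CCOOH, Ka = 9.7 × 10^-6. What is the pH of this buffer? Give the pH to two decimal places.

pKa = −log(9.7 × 10^-6) = 5.013
Using pH = pKa + log([base]/[acid]) with [base]/[acid] = 0.19/0.5:
pH = 5.013 + (-0.420) = 4.59

pH = 4.59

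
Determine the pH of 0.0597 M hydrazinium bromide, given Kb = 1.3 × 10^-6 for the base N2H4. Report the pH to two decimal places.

N2H5+ is the conjugate acid of the weak base N2H4.
Ka = Kw/Kb = 1.0×10^-14 / 1.3 × 10^-6 = 7.69 × 10^-9
From the ICE table, Ka = [H+]²/(0.0597 − [H+]) = 7.69 × 10^-9.
Neglecting [H+] in the denominator: [H+] = √(7.69 × 10^-9 × 0.0597) = 2.14 × 10^-5 M
([H+]/C₀ = 0.036% < 5%, so the approximation holds.)
pH = −log[H+] = −log(2.14 × 10^-5) = 4.67

pH = 4.67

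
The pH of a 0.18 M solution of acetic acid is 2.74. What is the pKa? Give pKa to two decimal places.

pKa = 4.73

[H+] = 10^(-2.74) = 1.82 × 10^-3 M
At equilibrium [HA] = 0.18 − 1.82 × 10^-3 = 1.78 × 10^-1 M
Ka = [H+][A-]/[HA] = (1.82 × 10^-3)² / 1.78 × 10^-1 = 1.86 × 10^-5
pKa = -log(1.86 × 10^-5) = 4.73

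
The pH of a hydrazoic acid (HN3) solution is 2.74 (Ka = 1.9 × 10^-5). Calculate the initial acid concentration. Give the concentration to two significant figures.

[H+] = 10^(-2.74) = 1.82 × 10^-3 M = x
Ka = x²/(C₀ − x) ⇒ C₀ = x + x²/Ka
C₀ = 1.82 × 10^-3 + (1.82 × 10^-3)²/(1.9 × 10^-5) = 1.76 × 10^-1 M

C₀ = 1.8 × 10^-1 M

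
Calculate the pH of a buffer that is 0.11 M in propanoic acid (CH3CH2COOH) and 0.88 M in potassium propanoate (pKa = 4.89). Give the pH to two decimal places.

Henderson–Hasselbalch: pH = pKa + log([CH3CH2COO-]/[CH3CH2COOH]) = 4.89 + log(0.88/0.11)
pH = 4.89 + (+0.903) = 5.79

pH = 5.79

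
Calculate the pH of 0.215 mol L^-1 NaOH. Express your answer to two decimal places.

NaOH is a strong base; [OH-] = 0.215 M.
pOH = -log(0.215) = 0.67
pH = 14.00 - 0.67 = 13.33

pH = 13.33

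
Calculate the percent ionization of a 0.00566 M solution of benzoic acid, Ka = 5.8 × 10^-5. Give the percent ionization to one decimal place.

9.6%

C6H5COOH ⇌ C6H5COO- + H+; let x = [H+] at equilibrium.
Ka = x²/(C₀ − x); solving the quadratic gives x = 5.45 × 10^-4 M.
% ionization = x/C₀ × 100% = 5.45 × 10^-4/0.00566 × 100% = 9.6%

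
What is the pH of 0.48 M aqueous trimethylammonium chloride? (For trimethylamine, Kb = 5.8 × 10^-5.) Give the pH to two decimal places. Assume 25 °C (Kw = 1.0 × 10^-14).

(CH3)3NH+ is the conjugate acid of the weak base (CH3)3N.
Ka = Kw/Kb = 1.0×10^-14 / 5.8 × 10^-5 = 1.72 × 10^-10
Ka = [H+]²/(0.48 − [H+]) = 1.72 × 10^-10
Neglecting [H+] in the denominator: [H+] = √(1.72 × 10^-10 × 0.48) = 9.09 × 10^-6 M
Check: 0.0019% ionized — well under 5%, approximation valid.
pH = −log(9.09 × 10^-6) = 5.04

pH = 5.04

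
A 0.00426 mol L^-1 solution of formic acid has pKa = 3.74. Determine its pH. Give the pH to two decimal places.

HCOOH ⇌ HCOO- + H+
Ka = 10^(−3.74) = 1.82 × 10^-4
From the ICE table, Ka = x²/(0.00426 − x) = 1.82 × 10^-4.
The 5% rule fails; solving x² + Ka·x − Ka·C₀ = 0 exactly:
x = (−Ka + √(Ka² + 4·Ka·C₀))/2 = 7.94 × 10^-4 M
pH = −log(7.94 × 10^-4) = 3.10

pH = 3.10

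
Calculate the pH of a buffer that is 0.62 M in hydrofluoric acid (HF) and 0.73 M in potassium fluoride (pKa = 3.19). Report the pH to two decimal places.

Henderson–Hasselbalch: pH = pKa + log([F-]/[HF]) = 3.19 + log(0.73/0.62)
pH = 3.19 + (+0.071) = 3.26

pH = 3.26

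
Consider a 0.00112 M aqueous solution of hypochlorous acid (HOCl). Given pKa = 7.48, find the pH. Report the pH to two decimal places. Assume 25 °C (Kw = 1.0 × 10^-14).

HOCl ⇌ OCl- + H+
Ka = 10^(−7.48) = 3.31 × 10^-8
Let x = [H+] at equilibrium. Ka = x²/(0.00112 − x).
Neglecting x in the denominator: x = √(3.31 × 10^-8 × 0.00112) = 6.09 × 10^-6 M
pH = −log[H+] = −log(6.09 × 10^-6) = 5.22

pH = 5.22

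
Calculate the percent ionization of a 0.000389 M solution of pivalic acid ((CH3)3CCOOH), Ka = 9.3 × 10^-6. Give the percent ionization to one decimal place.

14.3%

(CH3)3CCOOH ⇌ (CH3)3CCOO- + H+; let x = [H+] at equilibrium.
Ka = x²/(C₀ − x); solving the quadratic gives x = 5.57 × 10^-5 M.
% ionization = x/C₀ × 100% = 5.57 × 10^-5/0.000389 × 100% = 14.3%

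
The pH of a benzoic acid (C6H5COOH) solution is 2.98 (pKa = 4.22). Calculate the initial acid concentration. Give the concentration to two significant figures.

[H+] = 10^(-2.98) = 1.05 × 10^-3 M = x
Ka = 10^(−4.22) = 6.03 × 10^-5
Ka = x²/(C₀ − x) ⇒ C₀ = x + x²/Ka
C₀ = 1.05 × 10^-3 + (1.05 × 10^-3)²/(6.03 × 10^-5) = 1.93 × 10^-2 M

C₀ = 1.9 × 10^-2 M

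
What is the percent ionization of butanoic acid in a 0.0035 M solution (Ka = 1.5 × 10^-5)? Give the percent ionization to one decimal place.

6.3%

CH3(CH2)2COOH ⇌ CH3(CH2)2COO- + H+; let x = [H+] at equilibrium.
Ka = x²/(C₀ − x); solving the quadratic gives x = 2.22 × 10^-4 M.
Fraction ionized = 2.22 × 10^-4 / 0.0035 = 0.0634 → 6.3%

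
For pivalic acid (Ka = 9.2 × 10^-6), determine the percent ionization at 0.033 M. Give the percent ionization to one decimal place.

1.7%

(CH3)3CCOOH ⇌ (CH3)3CCOO- + H+; let x = [H+] at equilibrium.
x ≈ √(Ka·C₀) = √(9.2 × 10^-6 × 0.033) = 5.51 × 10^-4 M
% ionization = x/C₀ × 100% = 5.51 × 10^-4/0.033 × 100% = 1.7%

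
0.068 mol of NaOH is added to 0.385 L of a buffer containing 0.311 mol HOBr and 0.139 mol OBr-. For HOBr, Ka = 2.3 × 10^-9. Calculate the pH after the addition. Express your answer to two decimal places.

After neutralization: n(HOBr) = 0.243 mol, n(OBr-) = 0.207 mol.
pKa = −log(2.3 × 10^-9) = 8.638
Henderson–Hasselbalch with mole ratio 0.207/0.243: pH = 8.638 + (-0.070)

pH = 8.57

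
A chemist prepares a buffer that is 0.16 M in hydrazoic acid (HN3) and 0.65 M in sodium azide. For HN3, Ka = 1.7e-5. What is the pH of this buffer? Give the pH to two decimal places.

pH = 5.38

pKa = −log(1.7 × 10^-5) = 4.770
Henderson–Hasselbalch: pH = pKa + log([N3-]/[HN3]) = 4.770 + log(0.65/0.16)
pH = 4.770 + (+0.609) = 5.38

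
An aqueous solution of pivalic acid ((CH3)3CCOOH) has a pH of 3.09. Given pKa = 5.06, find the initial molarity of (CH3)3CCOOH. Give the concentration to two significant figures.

[H+] = 10^(-3.09) = 8.13 × 10^-4 M = x
Ka = 10^(−5.06) = 8.71 × 10^-6
Ka = x²/(C₀ − x) ⇒ C₀ = x + x²/Ka
C₀ = 8.13 × 10^-4 + (8.13 × 10^-4)²/(8.71 × 10^-6) = 7.67 × 10^-2 M

C₀ = 7.7 × 10^-2 M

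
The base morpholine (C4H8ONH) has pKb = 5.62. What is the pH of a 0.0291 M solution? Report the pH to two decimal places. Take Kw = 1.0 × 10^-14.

pH = 10.42

C4H8ONH + H2O ⇌ C4H8ONH2+ + OH-
Kb = 10^(−5.62) = 2.40 × 10^-6
Let x = [OH-] at equilibrium. Kb = x²/(0.0291 − x).
Since Kb ≪ C₀, x ≈ √(Kb·C₀) = 2.64 × 10^-4 M.
pOH = −log(2.64 × 10^-4) = 3.58; pH = 14.00 − 3.58 = 10.42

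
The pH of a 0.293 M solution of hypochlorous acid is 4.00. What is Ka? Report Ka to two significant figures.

Ka = 3.4 × 10^-8

[H+] = 10^(-4.00) = 1.00 × 10^-4 M
At equilibrium [HA] = 0.293 − 1.00 × 10^-4 = 2.93 × 10^-1 M
Ka = [H+][A-]/[HA] = (1.00 × 10^-4)² / 2.93 × 10^-1 = 3.4 × 10^-8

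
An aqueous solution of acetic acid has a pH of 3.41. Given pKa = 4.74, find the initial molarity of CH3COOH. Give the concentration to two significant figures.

C₀ = 8.7 × 10^-3 M

[H+] = 10^(-3.41) = 3.89 × 10^-4 M = x
Ka = 10^(−4.74) = 1.82 × 10^-5
Ka = x²/(C₀ − x) ⇒ C₀ = x + x²/Ka
C₀ = 3.89 × 10^-4 + (3.89 × 10^-4)²/(1.82 × 10^-5) = 8.70 × 10^-3 M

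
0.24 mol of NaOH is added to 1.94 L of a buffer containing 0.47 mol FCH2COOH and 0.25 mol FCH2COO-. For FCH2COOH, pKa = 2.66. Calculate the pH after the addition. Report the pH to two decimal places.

pH = 2.99

After neutralization: n(FCH2COOH) = 0.23 mol, n(FCH2COO-) = 0.49 mol.
Henderson–Hasselbalch with mole ratio 0.49/0.23: pH = 2.66 + (+0.328)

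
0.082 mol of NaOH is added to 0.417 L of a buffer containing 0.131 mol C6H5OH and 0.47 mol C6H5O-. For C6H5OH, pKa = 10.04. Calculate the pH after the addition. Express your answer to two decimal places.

pH = 11.09

After neutralization: n(C6H5OH) = 0.049 mol, n(C6H5O-) = 0.552 mol.
pH = pKa + log(n_C6H5O-/n_C6H5OH) = 10.04 + log(0.552/0.049) = 10.04 + (+1.052)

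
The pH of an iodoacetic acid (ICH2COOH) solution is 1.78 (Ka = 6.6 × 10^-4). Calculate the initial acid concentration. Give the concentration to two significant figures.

[H+] = 10^(-1.78) = 1.66 × 10^-2 M = x
Ka = x²/(C₀ − x) ⇒ C₀ = x + x²/Ka
C₀ = 1.66 × 10^-2 + (1.66 × 10^-2)²/(6.6 × 10^-4) = 4.34 × 10^-1 M

C₀ = 4.3 × 10^-1 M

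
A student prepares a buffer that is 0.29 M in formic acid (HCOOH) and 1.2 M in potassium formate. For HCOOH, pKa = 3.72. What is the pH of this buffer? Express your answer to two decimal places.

Henderson–Hasselbalch: pH = pKa + log([HCOO-]/[HCOOH]) = 3.72 + log(1.2/0.29)
pH = 3.72 + (+0.617) = 4.34

pH = 4.34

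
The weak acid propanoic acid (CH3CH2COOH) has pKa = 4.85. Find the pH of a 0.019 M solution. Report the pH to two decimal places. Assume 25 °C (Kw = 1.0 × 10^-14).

CH3CH2COOH ⇌ CH3CH2COO- + H+
Ka = 10^(−4.85) = 1.41 × 10^-5
From the ICE table, Ka = x²/(0.019 − x) = 1.41 × 10^-5.
Assume x ≪ 0.019: x ≈ √(1.41 × 10^-5 × 0.019) = 5.18 × 10^-4 M
pH = −log(5.18 × 10^-4) = 3.29

pH = 3.29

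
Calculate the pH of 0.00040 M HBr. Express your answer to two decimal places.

HBr is a strong acid and dissociates completely, so [H+] = 0.00040 M.
pH = -log(0.0004) = 3.40

pH = 3.40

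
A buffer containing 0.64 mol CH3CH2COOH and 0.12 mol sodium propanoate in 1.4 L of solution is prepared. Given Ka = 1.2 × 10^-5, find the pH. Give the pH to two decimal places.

pH = 4.19

pKa = −log(1.2 × 10^-5) = 4.921
pH = pKa + log([A⁻]/[HA]) = 4.921 + log(0.12/0.64)
pH = 4.921 + (-0.727) = 4.19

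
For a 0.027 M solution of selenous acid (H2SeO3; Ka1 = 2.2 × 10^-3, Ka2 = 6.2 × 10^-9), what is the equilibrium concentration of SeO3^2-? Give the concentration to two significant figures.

6.2 × 10^-9 M

First ionization gives [H+] ≈ [HSeO3-] = 6.69 × 10^-3 M.
Second step: Ka2 = [H+][SeO3^2-]/[HSeO3-] ≈ [SeO3^2-] (since [H+] ≈ [HSeO3-]).
So [SeO3^2-] ≈ Ka2.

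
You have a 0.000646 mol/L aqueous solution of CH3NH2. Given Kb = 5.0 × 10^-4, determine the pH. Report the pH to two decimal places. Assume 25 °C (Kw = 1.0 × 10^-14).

CH3NH2 + H2O ⇌ CH3NH3+ + OH-
Kb = [OH-]²/(0.000646 − [OH-]) = 5.0 × 10^-4
Here C₀/Kb ≈ 1.29, so the small-[OH-] approximation fails. Use the quadratic:
[OH-] = (−Kb + √(Kb² + 4·Kb·C₀))/2 = 3.71 × 10^-4 M
pOH = 3.43, so pH = 14.00 − pOH = 10.57

pH = 10.57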